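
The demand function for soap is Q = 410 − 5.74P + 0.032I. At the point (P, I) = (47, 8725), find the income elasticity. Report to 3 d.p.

0.666

At P = 47, I = 8725: Q = 419.420.
Holding P constant, ∂Q/∂I = 0.032.
η_I = (∂Q/∂I)·(I/Q) = 0.032 × (8725/419.420) = 0.666.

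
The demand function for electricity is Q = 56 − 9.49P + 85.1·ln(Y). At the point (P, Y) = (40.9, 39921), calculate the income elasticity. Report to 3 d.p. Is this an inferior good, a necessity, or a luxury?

At P = 40.9, Y = 39921: Q = 569.464.
Holding P constant, ∂Q/∂Y = 85.1/Y = 0.00213171.
η_Y = (∂Q/∂Y)·(Y/Q) = 0.00213171 × (39921/569.464) = 0.149.
Since 0 < η < 1, this is a necessity.

0.149 (necessity)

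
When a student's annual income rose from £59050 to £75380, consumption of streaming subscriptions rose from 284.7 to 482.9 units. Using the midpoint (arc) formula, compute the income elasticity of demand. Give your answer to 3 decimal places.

ΔQ = 482.9 − 284.7 = 198.2; midpoint Q̄ = (284.7 + 482.9)/2 = 383.8.
ΔI = 75380 − 59050 = 16330; midpoint Ī = (59050 + 75380)/2 = 67215.
η = (ΔQ/Q̄) ÷ (ΔI/Ī) = (198.2/383.8) ÷ (16330/67215) = 2.126.

2.126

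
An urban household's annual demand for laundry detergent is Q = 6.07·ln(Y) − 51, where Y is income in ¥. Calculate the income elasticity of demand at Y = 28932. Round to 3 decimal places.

At Y = 28932: Q = 11.355.
dQ/dY = 6.07/Y = 0.000209802 at this income.
η = (dQ/dY)·(Y/Q) = 0.000209802 × (28932/11.355) = 0.535.

0.535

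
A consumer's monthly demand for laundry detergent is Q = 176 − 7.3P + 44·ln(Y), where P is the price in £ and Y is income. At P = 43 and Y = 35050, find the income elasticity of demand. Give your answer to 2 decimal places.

0.14

At P = 43, Y = 35050: Q = 322.539.
Holding P constant, ∂Q/∂Y = 44/Y = 0.00125535.
η_Y = (∂Q/∂Y)·(Y/Q) = 0.00125535 × (35050/322.539) = 0.14.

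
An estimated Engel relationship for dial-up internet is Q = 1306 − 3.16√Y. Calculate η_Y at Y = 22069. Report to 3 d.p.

At Y = 22069: Q = 836.562.
dQ/dY = -3.16/(2√Y) = -0.0106357 at this income.
η = (dQ/dY)·(Y/Q) = -0.0106357 × (22069/836.562) = -0.281.

-0.281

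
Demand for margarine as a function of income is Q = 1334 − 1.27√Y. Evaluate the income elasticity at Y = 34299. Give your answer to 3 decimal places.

-0.107

At Y = 34299: Q = 1098.796.
dQ/dY = -1.27/(2√Y) = -0.00342873 at this income.
η = (dQ/dY)·(Y/Q) = -0.00342873 × (34299/1098.796) = -0.107.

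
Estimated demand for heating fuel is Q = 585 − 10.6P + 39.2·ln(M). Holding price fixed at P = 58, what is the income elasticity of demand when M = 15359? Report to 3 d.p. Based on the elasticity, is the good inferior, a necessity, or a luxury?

0.113 (necessity)

At P = 58, M = 15359: Q = 348.067.
Holding P constant, ∂Q/∂M = 39.2/M = 0.00255225.
η_M = (∂Q/∂M)·(M/Q) = 0.00255225 × (15359/348.067) = 0.113.
Since 0 < η < 1, this is a necessity.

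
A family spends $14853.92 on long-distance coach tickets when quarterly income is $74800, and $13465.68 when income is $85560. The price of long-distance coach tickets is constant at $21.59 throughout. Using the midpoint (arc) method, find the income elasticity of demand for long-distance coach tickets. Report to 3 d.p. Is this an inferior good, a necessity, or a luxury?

With a constant price, Q₁ = 14853.92/21.59 = 688.000 and Q₂ = 13465.68/21.59 = 623.700 (equivalently, work directly with expenditure since P cancels).
Midpoint %ΔQ = (13465.68 − 14853.92)/14159.80 = -0.09804; midpoint %ΔI = (85560 − 74800)/80180 = 0.13420.
η = -0.09804 / 0.13420 = -0.731.
η < 0 ⇒ inferior good.

-0.731 (inferior good)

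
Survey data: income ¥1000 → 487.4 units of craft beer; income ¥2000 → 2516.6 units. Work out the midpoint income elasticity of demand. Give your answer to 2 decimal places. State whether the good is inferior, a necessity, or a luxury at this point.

ΔQ = 2516.6 − 487.4 = 2029.2; midpoint Q̄ = (487.4 + 2516.6)/2 = 1502.
ΔI = 2000 − 1000 = 1000; midpoint Ī = (1000 + 2000)/2 = 1500.
η = (ΔQ/Q̄) ÷ (ΔI/Ī) = (2029.2/1502) ÷ (1000/1500) = 2.03.
η > 1 ⇒ luxury.

2.03 (luxury)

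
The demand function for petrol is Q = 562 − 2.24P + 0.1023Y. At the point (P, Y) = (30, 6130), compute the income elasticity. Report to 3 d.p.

0.559

At P = 30, Y = 6130: Q = 1121.899.
Holding P constant, ∂Q/∂Y = 0.1023.
η_Y = (∂Q/∂Y)·(Y/Q) = 0.1023 × (6130/1121.899) = 0.559.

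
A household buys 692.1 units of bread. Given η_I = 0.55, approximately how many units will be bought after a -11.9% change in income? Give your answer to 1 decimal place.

%ΔQ ≈ η × %ΔI = 0.55 × (-11.9%) = -6.545%.
New Q ≈ 692.1 × (1 − 0.06545) = 646.8.

646.8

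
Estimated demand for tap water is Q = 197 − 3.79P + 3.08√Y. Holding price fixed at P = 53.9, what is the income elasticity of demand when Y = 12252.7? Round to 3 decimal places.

At P = 53.9, Y = 12252.7: Q = 333.650.
Holding P constant, ∂Q/∂Y = 3.08/(2√Y) = 0.0139125.
η_Y = (∂Q/∂Y)·(Y/Q) = 0.0139125 × (12252.7/333.650) = 0.511.

0.511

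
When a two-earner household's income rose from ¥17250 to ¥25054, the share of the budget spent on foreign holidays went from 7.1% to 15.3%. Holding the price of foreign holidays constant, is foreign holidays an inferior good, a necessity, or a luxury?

The budget share rises as income rises, so η > 1.

luxury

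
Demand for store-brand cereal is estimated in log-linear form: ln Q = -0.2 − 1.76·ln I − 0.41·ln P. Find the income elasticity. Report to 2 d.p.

-1.76

In a log-linear demand, the coefficient on ln I is the income elasticity.
So η = -1.76.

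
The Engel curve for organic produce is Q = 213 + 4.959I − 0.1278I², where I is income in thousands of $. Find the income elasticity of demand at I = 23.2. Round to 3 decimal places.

At I = 23.2: Q = 259.2617.
dQ/dI = 4.959 − 0.2556I = -0.97092.
η = (dQ/dI)·(I/Q) = -0.97092 × (23.2/259.2617) = -0.087.

-0.087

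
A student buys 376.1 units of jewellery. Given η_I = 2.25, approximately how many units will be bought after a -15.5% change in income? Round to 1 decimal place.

244.9

%ΔQ ≈ η × %ΔI = 2.25 × (-15.5%) = -34.875%.
New Q ≈ 376.1 × (1 − 0.34875) = 244.9.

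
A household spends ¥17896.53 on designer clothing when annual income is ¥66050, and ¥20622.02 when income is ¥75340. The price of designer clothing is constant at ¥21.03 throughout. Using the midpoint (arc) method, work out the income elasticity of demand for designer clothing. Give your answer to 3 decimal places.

1.077

With a constant price, Q₁ = 17896.53/21.03 = 851.000 and Q₂ = 20622.02/21.03 = 980.600 (equivalently, work directly with expenditure since P cancels).
Midpoint %ΔQ = (20622.02 − 17896.53)/19259.28 = 0.14152; midpoint %ΔI = (75340 − 66050)/70695 = 0.13141.
η = 0.14152 / 0.13141 = 1.077.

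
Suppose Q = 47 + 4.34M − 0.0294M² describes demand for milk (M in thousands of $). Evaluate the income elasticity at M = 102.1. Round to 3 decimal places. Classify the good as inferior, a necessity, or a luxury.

At M = 102.1: Q = 183.6363.
dQ/dM = 4.34 − 0.0588M = -1.66348.
η = (dQ/dM)·(M/Q) = -1.66348 × (102.1/183.6363) = -0.925.
η < 0 ⇒ inferior good.

-0.925 (inferior good)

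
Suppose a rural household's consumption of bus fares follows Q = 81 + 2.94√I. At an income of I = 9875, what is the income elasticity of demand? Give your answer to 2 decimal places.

At I = 9875: Q = 373.157.
dQ/dI = 2.94/(2√I) = 0.0147927 at this income.
η = (dQ/dI)·(I/Q) = 0.0147927 × (9875/373.157) = 0.39.

0.39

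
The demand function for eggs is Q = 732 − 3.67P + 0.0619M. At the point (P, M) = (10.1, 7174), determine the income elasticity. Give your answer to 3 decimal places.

0.390

At P = 10.1, M = 7174: Q = 1139.004.
Holding P constant, ∂Q/∂M = 0.0619.
η_M = (∂Q/∂M)·(M/Q) = 0.0619 × (7174/1139.004) = 0.390.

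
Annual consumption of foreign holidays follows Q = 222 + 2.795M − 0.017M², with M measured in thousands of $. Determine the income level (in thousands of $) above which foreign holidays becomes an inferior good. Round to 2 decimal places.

dQ/dM = 2.795 − 0.034M.
The good is inferior where dQ/dM < 0. Setting dQ/dM = 0 gives M = 2.795 / 0.034 = 82.21.

82.21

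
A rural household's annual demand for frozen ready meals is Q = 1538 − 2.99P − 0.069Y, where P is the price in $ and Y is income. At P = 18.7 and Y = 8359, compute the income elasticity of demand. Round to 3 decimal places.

At P = 18.7, Y = 8359: Q = 905.316.
Holding P constant, ∂Q/∂Y = −0.069.
η_Y = (∂Q/∂Y)·(Y/Q) = -0.069 × (8359/905.316) = -0.637.

-0.637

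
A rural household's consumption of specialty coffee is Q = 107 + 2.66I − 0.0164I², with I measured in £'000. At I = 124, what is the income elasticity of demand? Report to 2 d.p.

At I = 124: Q = 184.6736.
dQ/dI = 2.66 − 0.0328I = -1.40720.
η = (dQ/dI)·(I/Q) = -1.40720 × (124/184.6736) = -0.94.

-0.94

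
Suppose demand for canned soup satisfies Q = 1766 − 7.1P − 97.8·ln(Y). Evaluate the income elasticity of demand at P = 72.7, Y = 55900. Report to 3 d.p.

At P = 72.7, Y = 55900: Q = 180.747.
Holding P constant, ∂Q/∂Y = -97.8/Y = -0.00174955.
η_Y = (∂Q/∂Y)·(Y/Q) = -0.00174955 × (55900/180.747) = -0.541.

-0.541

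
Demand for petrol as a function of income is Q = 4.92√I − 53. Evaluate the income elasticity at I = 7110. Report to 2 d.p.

0.57

At I = 7110: Q = 361.858.
dQ/dI = 4.92/(2√I) = 0.0291743 at this income.
η = (dQ/dI)·(I/Q) = 0.0291743 × (7110/361.858) = 0.57.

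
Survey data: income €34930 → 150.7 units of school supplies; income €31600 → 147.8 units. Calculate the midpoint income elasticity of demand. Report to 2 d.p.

0.19

ΔQ = 147.8 − 150.7 = -2.9; midpoint Q̄ = (150.7 + 147.8)/2 = 149.25.
ΔI = 31600 − 34930 = -3330; midpoint Ī = (34930 + 31600)/2 = 33265.
η = (ΔQ/Q̄) ÷ (ΔI/Ī) = (-2.9/149.25) ÷ (-3330/33265) = 0.19.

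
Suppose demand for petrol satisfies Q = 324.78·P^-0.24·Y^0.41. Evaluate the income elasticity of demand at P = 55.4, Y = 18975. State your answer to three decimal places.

0.410

For a multiplicative demand Q = A·P^α·Y^β, the income elasticity is β everywhere.
Here β = 0.41, so η = 0.410.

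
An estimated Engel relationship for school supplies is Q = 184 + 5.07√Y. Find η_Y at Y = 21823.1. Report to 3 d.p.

0.401

At Y = 21823.1: Q = 932.973.
dQ/dY = 5.07/(2√Y) = 0.0171601 at this income.
η = (dQ/dY)·(Y/Q) = 0.0171601 × (21823.1/932.973) = 0.401.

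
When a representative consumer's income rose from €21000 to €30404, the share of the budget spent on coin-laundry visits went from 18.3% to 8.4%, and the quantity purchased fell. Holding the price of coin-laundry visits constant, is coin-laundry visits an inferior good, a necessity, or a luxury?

inferior good

Quantity demanded falls as income rises, so η < 0.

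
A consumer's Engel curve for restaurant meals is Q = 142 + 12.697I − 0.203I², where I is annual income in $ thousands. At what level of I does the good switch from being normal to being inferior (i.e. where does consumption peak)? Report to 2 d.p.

dQ/dI = 12.697 − 0.406I.
The good is inferior where dQ/dI < 0. Setting dQ/dI = 0 gives I = 12.697 / 0.406 = 31.27.

31.27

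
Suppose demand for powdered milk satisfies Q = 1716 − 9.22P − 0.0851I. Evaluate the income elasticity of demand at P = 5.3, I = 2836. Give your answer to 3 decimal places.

-0.169

At P = 5.3, I = 2836: Q = 1425.790.
Holding P constant, ∂Q/∂I = −0.0851.
η_I = (∂Q/∂I)·(I/Q) = -0.0851 × (2836/1425.790) = -0.169.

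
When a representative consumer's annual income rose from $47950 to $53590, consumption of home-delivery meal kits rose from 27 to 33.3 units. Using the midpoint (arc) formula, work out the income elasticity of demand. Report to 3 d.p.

1.881

ΔQ = 33.3 − 27 = 6.3; midpoint Q̄ = (27 + 33.3)/2 = 30.15.
ΔI = 53590 − 47950 = 5640; midpoint Ī = (47950 + 53590)/2 = 50770.
η = (ΔQ/Q̄) ÷ (ΔI/Ī) = (6.3/30.15) ÷ (5640/50770) = 1.881.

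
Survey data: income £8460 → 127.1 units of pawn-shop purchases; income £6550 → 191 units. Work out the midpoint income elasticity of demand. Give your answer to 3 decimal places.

-1.579

ΔQ = 191 − 127.1 = 63.9; midpoint Q̄ = (127.1 + 191)/2 = 159.05.
ΔI = 6550 − 8460 = -1910; midpoint Ī = (8460 + 6550)/2 = 7505.
η = (ΔQ/Q̄) ÷ (ΔI/Ī) = (63.9/159.05) ÷ (-1910/7505) = -1.579.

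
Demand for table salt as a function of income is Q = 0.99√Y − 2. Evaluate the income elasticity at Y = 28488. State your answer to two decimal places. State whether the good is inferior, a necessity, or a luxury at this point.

0.51 (necessity)

At Y = 28488: Q = 165.096.
dQ/dY = 0.99/(2√Y) = 0.00293274 at this income.
η = (dQ/dY)·(Y/Q) = 0.00293274 × (28488/165.096) = 0.51.
Since 0 < η < 1, the good is a necessity.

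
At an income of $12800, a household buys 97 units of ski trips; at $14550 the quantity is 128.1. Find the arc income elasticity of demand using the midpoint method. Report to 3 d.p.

ΔQ = 128.1 − 97 = 31.1; midpoint Q̄ = (97 + 128.1)/2 = 112.55.
ΔI = 14550 − 12800 = 1750; midpoint Ī = (12800 + 14550)/2 = 13675.
η = (ΔQ/Q̄) ÷ (ΔI/Ī) = (31.1/112.55) ÷ (1750/13675) = 2.159.

2.159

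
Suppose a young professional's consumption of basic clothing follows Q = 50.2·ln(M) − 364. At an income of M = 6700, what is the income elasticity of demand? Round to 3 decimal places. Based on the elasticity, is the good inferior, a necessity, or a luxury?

0.641 (necessity)

At M = 6700: Q = 78.255.
dQ/dM = 50.2/M = 0.00749254 at this income.
η = (dQ/dM)·(M/Q) = 0.00749254 × (6700/78.255) = 0.641.
Since 0 < η < 1, the good is a necessity.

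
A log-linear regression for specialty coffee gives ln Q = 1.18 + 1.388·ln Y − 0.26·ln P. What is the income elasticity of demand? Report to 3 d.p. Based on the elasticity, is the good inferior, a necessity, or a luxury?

In a log-linear demand, the coefficient on ln Y is the income elasticity.
So η = 1.388.
η > 1 ⇒ luxury.

1.388 (luxury)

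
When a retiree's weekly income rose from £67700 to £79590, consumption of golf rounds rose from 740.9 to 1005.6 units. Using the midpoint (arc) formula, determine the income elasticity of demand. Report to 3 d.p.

1.877

ΔQ = 1005.6 − 740.9 = 264.7; midpoint Q̄ = (740.9 + 1005.6)/2 = 873.25.
ΔI = 79590 − 67700 = 11890; midpoint Ī = (67700 + 79590)/2 = 73645.
η = (ΔQ/Q̄) ÷ (ΔI/Ī) = (264.7/873.25) ÷ (11890/73645) = 1.877.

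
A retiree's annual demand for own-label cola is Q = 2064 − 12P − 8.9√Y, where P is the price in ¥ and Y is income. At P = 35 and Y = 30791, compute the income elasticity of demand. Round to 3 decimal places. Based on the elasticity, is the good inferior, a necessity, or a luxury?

At P = 35, Y = 30791: Q = 82.285.
Holding P constant, ∂Q/∂Y = -8.9/(2√Y) = -0.0253599.
η_Y = (∂Q/∂Y)·(Y/Q) = -0.0253599 × (30791/82.285) = -9.490.
Since η < 0, this is an inferior good.

-9.490 (inferior good)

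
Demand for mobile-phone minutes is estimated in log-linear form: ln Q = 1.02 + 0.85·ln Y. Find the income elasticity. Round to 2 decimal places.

In a log-linear demand, the coefficient on ln Y is the income elasticity.
So η = 0.85.

0.85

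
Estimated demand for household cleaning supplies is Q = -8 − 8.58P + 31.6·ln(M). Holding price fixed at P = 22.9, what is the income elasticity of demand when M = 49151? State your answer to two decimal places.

0.23

At P = 22.9, M = 49151: Q = 136.882.
Holding P constant, ∂Q/∂M = 31.6/M = 0.000642917.
η_M = (∂Q/∂M)·(M/Q) = 0.000642917 × (49151/136.882) = 0.23.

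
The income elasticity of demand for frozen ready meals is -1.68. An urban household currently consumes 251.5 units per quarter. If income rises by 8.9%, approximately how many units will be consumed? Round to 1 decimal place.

%ΔQ ≈ η × %ΔI = -1.68 × 8.9% = -14.952%.
New Q ≈ 251.5 × (1 − 0.14952) = 213.9.

213.9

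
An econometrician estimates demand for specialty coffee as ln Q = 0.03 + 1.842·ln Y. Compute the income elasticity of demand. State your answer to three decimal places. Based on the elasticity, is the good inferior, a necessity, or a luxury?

1.842 (luxury)

In a log-linear demand, the coefficient on ln Y is the income elasticity.
So η = 1.842.
η > 1 ⇒ luxury.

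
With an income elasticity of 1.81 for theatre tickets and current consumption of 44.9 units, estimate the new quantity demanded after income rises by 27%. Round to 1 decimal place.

%ΔQ ≈ η × %ΔI = 1.81 × 27% = 48.87%.
New Q ≈ 44.9 × (1 + 0.4887) = 66.8.

66.8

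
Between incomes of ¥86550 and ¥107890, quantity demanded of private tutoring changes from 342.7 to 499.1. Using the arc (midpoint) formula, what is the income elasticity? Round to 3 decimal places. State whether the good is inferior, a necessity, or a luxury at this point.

ΔQ = 499.1 − 342.7 = 156.4; midpoint Q̄ = (342.7 + 499.1)/2 = 420.9.
ΔI = 107890 − 86550 = 21340; midpoint Ī = (86550 + 107890)/2 = 97220.
η = (ΔQ/Q̄) ÷ (ΔI/Ī) = (156.4/420.9) ÷ (21340/97220) = 1.693.
η > 1 ⇒ luxury.

1.693 (luxury)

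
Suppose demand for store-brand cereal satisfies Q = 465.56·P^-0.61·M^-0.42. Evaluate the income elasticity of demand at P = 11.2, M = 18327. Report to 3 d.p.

For a multiplicative demand Q = A·P^α·M^β, the income elasticity is β everywhere.
Here β = -0.42, so η = -0.420.

-0.420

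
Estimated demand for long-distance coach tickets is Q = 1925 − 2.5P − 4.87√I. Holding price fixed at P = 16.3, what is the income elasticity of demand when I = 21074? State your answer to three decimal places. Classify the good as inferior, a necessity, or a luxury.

At P = 16.3, I = 21074: Q = 1177.278.
Holding P constant, ∂Q/∂I = -4.87/(2√I) = -0.0167736.
η_I = (∂Q/∂I)·(I/Q) = -0.0167736 × (21074/1177.278) = -0.300.
Since η < 0, this is an inferior good.

-0.300 (inferior good)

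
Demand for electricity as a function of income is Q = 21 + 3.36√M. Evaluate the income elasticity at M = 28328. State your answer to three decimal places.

At M = 28328: Q = 586.519.
dQ/dM = 3.36/(2√M) = 0.00998163 at this income.
η = (dQ/dM)·(M/Q) = 0.00998163 × (28328/586.519) = 0.482.

0.482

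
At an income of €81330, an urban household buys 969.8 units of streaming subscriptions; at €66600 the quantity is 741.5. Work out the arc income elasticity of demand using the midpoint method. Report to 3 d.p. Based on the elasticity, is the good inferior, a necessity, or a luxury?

ΔQ = 741.5 − 969.8 = -228.3; midpoint Q̄ = (969.8 + 741.5)/2 = 855.65.
ΔI = 66600 − 81330 = -14730; midpoint Ī = (81330 + 66600)/2 = 73965.
η = (ΔQ/Q̄) ÷ (ΔI/Ī) = (-228.3/855.65) ÷ (-14730/73965) = 1.340.
η > 1 ⇒ luxury.

1.340 (luxury)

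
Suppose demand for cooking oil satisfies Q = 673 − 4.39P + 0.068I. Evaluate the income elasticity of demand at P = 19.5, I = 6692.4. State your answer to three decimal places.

At P = 19.5, I = 6692.4: Q = 1042.478.
Holding P constant, ∂Q/∂I = 0.068.
η_I = (∂Q/∂I)·(I/Q) = 0.068 × (6692.4/1042.478) = 0.437.

0.437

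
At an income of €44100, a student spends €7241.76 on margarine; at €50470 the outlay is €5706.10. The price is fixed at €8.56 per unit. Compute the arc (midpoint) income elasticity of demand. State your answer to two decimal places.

With a constant price, Q₁ = 7241.76/8.56 = 846.000 and Q₂ = 5706.10/8.56 = 666.600 (equivalently, work directly with expenditure since P cancels).
Midpoint %ΔQ = (5706.10 − 7241.76)/6473.93 = -0.23721; midpoint %ΔI = (50470 − 44100)/47285 = 0.13472.
η = -0.23721 / 0.13472 = -1.76.

-1.76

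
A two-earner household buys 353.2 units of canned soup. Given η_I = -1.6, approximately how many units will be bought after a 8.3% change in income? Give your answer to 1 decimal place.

%ΔQ ≈ η × %ΔI = -1.6 × 8.3% = -13.28%.
New Q ≈ 353.2 × (1 − 0.1328) = 306.3.

306.3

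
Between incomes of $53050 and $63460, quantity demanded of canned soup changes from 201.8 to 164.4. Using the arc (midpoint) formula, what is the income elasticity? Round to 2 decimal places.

ΔQ = 164.4 − 201.8 = -37.4; midpoint Q̄ = (201.8 + 164.4)/2 = 183.1.
ΔI = 63460 − 53050 = 10410; midpoint Ī = (53050 + 63460)/2 = 58255.
η = (ΔQ/Q̄) ÷ (ΔI/Ī) = (-37.4/183.1) ÷ (10410/58255) = -1.14.

-1.14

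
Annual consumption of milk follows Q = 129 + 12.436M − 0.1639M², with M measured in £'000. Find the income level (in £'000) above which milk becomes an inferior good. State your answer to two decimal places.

dQ/dM = 12.436 − 0.3278M.
The good is inferior where dQ/dM < 0. Setting dQ/dM = 0 gives M = 12.436 / 0.3278 = 37.94.

37.94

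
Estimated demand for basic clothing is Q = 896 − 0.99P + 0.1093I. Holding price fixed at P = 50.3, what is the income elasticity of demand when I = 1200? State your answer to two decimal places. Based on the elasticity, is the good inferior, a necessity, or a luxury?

At P = 50.3, I = 1200: Q = 977.363.
Holding P constant, ∂Q/∂I = 0.1093.
η_I = (∂Q/∂I)·(I/Q) = 0.1093 × (1200/977.363) = 0.13.
Since 0 < η < 1, this is a necessity.

0.13 (necessity)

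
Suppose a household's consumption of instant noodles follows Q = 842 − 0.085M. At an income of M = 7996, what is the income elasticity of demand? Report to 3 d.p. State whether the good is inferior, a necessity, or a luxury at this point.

At M = 7996: Q = 162.340.
dQ/dM = −0.085.
η = (dQ/dM)·(M/Q) = -0.085 × (7996/162.340) = -4.187.
Since η < 0, the good is an inferior good.

-4.187 (inferior good)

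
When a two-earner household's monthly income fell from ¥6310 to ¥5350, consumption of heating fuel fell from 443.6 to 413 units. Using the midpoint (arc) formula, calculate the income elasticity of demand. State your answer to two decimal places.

0.43

ΔQ = 413 − 443.6 = -30.6; midpoint Q̄ = (443.6 + 413)/2 = 428.3.
ΔI = 5350 − 6310 = -960; midpoint Ī = (6310 + 5350)/2 = 5830.
η = (ΔQ/Q̄) ÷ (ΔI/Ī) = (-30.6/428.3) ÷ (-960/5830) = 0.43.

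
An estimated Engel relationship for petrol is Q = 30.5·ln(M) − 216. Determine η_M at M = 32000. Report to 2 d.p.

At M = 32000: Q = 100.391.
dQ/dM = 30.5/M = 0.000953125 at this income.
η = (dQ/dM)·(M/Q) = 0.000953125 × (32000/100.391) = 0.30.

0.30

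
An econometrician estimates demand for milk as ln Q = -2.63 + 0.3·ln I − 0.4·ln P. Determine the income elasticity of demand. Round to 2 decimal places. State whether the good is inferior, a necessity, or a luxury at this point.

0.30 (necessity)

In a log-linear demand, the coefficient on ln I is the income elasticity.
So η = 0.30.
0 < η < 1 ⇒ necessity.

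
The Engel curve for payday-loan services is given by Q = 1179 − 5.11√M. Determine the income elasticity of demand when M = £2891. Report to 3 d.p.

-0.152

At M = 2891: Q = 904.245.
dQ/dM = -5.11/(2√M) = -0.047519 at this income.
η = (dQ/dM)·(M/Q) = -0.047519 × (2891/904.245) = -0.152.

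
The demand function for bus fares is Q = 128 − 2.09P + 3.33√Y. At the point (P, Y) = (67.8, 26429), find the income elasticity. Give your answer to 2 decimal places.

At P = 67.8, Y = 26429: Q = 527.656.
Holding P constant, ∂Q/∂Y = 3.33/(2√Y) = 0.0102417.
η_Y = (∂Q/∂Y)·(Y/Q) = 0.0102417 × (26429/527.656) = 0.51.

0.51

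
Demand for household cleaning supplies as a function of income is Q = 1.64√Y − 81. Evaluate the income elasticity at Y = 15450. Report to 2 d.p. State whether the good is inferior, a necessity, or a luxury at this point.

At Y = 15450: Q = 122.849.
dQ/dY = 1.64/(2√Y) = 0.00659705 at this income.
η = (dQ/dY)·(Y/Q) = 0.00659705 × (15450/122.849) = 0.83.
Since 0 < η < 1, the good is a necessity.

0.83 (necessity)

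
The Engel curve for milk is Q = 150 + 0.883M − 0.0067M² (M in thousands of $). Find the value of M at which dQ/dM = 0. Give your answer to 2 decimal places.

dQ/dM = 0.883 − 0.0134M.
The good is inferior where dQ/dM < 0. Setting dQ/dM = 0 gives M = 0.883 / 0.0134 = 65.90.

65.90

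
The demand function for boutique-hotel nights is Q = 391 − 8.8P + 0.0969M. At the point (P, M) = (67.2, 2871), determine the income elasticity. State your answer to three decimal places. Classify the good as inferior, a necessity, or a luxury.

3.574 (luxury)

At P = 67.2, M = 2871: Q = 77.840.
Holding P constant, ∂Q/∂M = 0.0969.
η_M = (∂Q/∂M)·(M/Q) = 0.0969 × (2871/77.840) = 3.574.
Since η > 1, this is a luxury.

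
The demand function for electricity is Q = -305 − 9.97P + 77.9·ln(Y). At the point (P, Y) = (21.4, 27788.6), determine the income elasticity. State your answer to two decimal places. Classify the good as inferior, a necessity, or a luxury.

0.28 (necessity)

At P = 21.4, Y = 27788.6: Q = 278.744.
Holding P constant, ∂Q/∂Y = 77.9/Y = 0.00280331.
η_Y = (∂Q/∂Y)·(Y/Q) = 0.00280331 × (27788.6/278.744) = 0.28.
Since 0 < η < 1, this is a necessity.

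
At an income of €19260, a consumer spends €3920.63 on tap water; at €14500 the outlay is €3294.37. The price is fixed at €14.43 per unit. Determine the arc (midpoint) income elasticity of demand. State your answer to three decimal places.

With a constant price, Q₁ = 3920.63/14.43 = 271.700 and Q₂ = 3294.37/14.43 = 228.300 (equivalently, work directly with expenditure since P cancels).
Midpoint %ΔQ = (3294.37 − 3920.63)/3607.50 = -0.17360; midpoint %ΔI = (14500 − 19260)/16880 = -0.28199.
η = -0.17360 / -0.28199 = 0.616.

0.616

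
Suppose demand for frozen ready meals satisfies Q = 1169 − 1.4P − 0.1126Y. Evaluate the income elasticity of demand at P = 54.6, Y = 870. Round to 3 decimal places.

At P = 54.6, Y = 870: Q = 994.598.
Holding P constant, ∂Q/∂Y = −0.1126.
η_Y = (∂Q/∂Y)·(Y/Q) = -0.1126 × (870/994.598) = -0.098.

-0.098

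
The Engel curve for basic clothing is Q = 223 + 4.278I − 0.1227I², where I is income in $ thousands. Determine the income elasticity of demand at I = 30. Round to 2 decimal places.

At I = 30: Q = 240.9100.
dQ/dI = 4.278 − 0.2454I = -3.08400.
η = (dQ/dI)·(I/Q) = -3.08400 × (30/240.9100) = -0.38.

-0.38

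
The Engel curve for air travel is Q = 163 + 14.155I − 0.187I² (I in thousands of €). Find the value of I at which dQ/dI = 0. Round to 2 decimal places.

dQ/dI = 14.155 − 0.374I.
The good is inferior where dQ/dI < 0. Setting dQ/dI = 0 gives I = 14.155 / 0.374 = 37.85.

37.85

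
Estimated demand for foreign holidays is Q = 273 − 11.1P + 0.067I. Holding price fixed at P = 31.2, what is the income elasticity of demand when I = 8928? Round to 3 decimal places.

At P = 31.2, I = 8928: Q = 524.856.
Holding P constant, ∂Q/∂I = 0.067.
η_I = (∂Q/∂I)·(I/Q) = 0.067 × (8928/524.856) = 1.140.

1.140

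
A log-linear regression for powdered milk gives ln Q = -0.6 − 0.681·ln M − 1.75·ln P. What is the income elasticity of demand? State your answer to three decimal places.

In a log-linear demand, the coefficient on ln M is the income elasticity.
So η = -0.681.

-0.681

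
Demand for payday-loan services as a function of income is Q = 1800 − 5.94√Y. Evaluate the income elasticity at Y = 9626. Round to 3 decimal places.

At Y = 9626: Q = 1217.214.
dQ/dY = -5.94/(2√Y) = -0.0302715 at this income.
η = (dQ/dY)·(Y/Q) = -0.0302715 × (9626/1217.214) = -0.239.

-0.239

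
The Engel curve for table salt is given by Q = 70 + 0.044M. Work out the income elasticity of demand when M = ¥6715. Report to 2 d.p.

0.81

At M = 6715: Q = 365.460.
dQ/dM = 0.044.
η = (dQ/dM)·(M/Q) = 0.044 × (6715/365.460) = 0.81.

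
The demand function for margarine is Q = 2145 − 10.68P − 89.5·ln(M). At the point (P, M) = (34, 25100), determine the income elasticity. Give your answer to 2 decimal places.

At P = 34, M = 25100: Q = 875.189.
Holding P constant, ∂Q/∂M = -89.5/M = -0.00356574.
η_M = (∂Q/∂M)·(M/Q) = -0.00356574 × (25100/875.189) = -0.10.

-0.10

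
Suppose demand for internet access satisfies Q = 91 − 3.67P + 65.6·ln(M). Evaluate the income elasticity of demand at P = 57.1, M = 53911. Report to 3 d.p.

At P = 57.1, M = 53911: Q = 596.161.
Holding P constant, ∂Q/∂M = 65.6/M = 0.00121682.
η_M = (∂Q/∂M)·(M/Q) = 0.00121682 × (53911/596.161) = 0.110.

0.110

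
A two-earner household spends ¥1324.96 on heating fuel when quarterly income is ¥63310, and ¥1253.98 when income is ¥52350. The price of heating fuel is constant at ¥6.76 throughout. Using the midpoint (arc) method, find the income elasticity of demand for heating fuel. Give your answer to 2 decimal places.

0.29

With a constant price, Q₁ = 1324.96/6.76 = 196.000 and Q₂ = 1253.98/6.76 = 185.500 (equivalently, work directly with expenditure since P cancels).
Midpoint %ΔQ = (1253.98 − 1324.96)/1289.47 = -0.05505; midpoint %ΔI = (52350 − 63310)/57830 = -0.18952.
η = -0.05505 / -0.18952 = 0.29.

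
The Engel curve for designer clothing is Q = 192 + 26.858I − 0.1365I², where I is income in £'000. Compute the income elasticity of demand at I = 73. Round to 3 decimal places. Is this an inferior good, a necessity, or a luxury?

At I = 73: Q = 1425.2255.
dQ/dI = 26.858 − 0.273I = 6.92900.
η = (dQ/dI)·(I/Q) = 6.92900 × (73/1425.2255) = 0.355.
0 < η < 1 ⇒ necessity.

0.355 (necessity)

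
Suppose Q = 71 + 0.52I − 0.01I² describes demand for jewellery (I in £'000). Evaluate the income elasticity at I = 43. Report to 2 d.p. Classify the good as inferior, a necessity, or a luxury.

-0.20 (inferior good)

At I = 43: Q = 74.8700.
dQ/dI = 0.52 − 0.02I = -0.34000.
η = (dQ/dI)·(I/Q) = -0.34000 × (43/74.8700) = -0.20.
η < 0 ⇒ inferior good.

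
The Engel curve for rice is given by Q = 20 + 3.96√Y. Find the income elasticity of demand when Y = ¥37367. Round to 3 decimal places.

0.487

At Y = 37367: Q = 785.490.
dQ/dY = 3.96/(2√Y) = 0.0102429 at this income.
η = (dQ/dY)·(Y/Q) = 0.0102429 × (37367/785.490) = 0.487.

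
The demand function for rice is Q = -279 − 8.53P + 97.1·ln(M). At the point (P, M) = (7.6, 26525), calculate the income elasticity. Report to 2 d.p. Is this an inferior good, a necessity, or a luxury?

At P = 7.6, M = 26525: Q = 645.217.
Holding P constant, ∂Q/∂M = 97.1/M = 0.0036607.
η_M = (∂Q/∂M)·(M/Q) = 0.0036607 × (26525/645.217) = 0.15.
Since 0 < η < 1, this is a necessity.

0.15 (necessity)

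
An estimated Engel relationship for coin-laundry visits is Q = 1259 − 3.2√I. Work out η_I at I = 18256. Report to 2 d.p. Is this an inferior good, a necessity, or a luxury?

At I = 18256: Q = 826.633.
dQ/dI = -3.2/(2√I) = -0.0118418 at this income.
η = (dQ/dI)·(I/Q) = -0.0118418 × (18256/826.633) = -0.26.
Since η < 0, the good is an inferior good.

-0.26 (inferior good)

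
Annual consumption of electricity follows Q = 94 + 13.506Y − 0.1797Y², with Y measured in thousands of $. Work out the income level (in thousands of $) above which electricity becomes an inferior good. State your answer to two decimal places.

37.58

dQ/dY = 13.506 − 0.3594Y.
The good is inferior where dQ/dY < 0. Setting dQ/dY = 0 gives Y = 13.506 / 0.3594 = 37.58.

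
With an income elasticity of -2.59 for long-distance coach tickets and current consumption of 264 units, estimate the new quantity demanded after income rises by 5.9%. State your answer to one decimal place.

%ΔQ ≈ η × %ΔI = -2.59 × 5.9% = -15.281%.
New Q ≈ 264 × (1 − 0.15281) = 223.7.

223.7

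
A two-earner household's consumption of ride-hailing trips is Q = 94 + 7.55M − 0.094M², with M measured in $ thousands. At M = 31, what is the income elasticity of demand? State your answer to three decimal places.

At M = 31: Q = 237.7160.
dQ/dM = 7.55 − 0.188M = 1.72200.
η = (dQ/dM)·(M/Q) = 1.72200 × (31/237.7160) = 0.225.

0.225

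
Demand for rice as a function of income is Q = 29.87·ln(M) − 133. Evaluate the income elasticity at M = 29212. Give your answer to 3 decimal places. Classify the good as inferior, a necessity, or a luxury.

At M = 29212: Q = 174.133.
dQ/dM = 29.87/M = 0.00102252 at this income.
η = (dQ/dM)·(M/Q) = 0.00102252 × (29212/174.133) = 0.172.
Since 0 < η < 1, the good is a necessity.

0.172 (necessity)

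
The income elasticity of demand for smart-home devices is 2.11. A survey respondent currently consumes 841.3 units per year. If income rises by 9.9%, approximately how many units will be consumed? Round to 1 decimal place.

%ΔQ ≈ η × %ΔI = 2.11 × 9.9% = 20.889%.
New Q ≈ 841.3 × (1 + 0.20889) = 1017.0.

1017.0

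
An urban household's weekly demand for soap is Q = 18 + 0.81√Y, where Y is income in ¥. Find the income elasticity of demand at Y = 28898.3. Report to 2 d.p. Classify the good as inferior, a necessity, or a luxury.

At Y = 28898.3: Q = 155.696.
dQ/dY = 0.81/(2√Y) = 0.00238242 at this income.
η = (dQ/dY)·(Y/Q) = 0.00238242 × (28898.3/155.696) = 0.44.
Since 0 < η < 1, the good is a necessity.

0.44 (necessity)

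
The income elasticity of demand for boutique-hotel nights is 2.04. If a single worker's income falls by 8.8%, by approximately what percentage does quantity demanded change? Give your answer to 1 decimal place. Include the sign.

%ΔQ ≈ η × %ΔI = 2.04 × (-8.8%) = -18.0%.

-18.0%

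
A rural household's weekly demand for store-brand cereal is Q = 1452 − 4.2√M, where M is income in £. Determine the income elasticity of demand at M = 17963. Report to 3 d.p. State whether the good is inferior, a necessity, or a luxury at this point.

At M = 17963: Q = 889.090.
dQ/dM = -4.2/(2√M) = -0.0156686 at this income.
η = (dQ/dM)·(M/Q) = -0.0156686 × (17963/889.090) = -0.317.
Since η < 0, the good is an inferior good.

-0.317 (inferior good)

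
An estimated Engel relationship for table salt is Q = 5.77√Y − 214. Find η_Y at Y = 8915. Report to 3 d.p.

0.823

At Y = 8915: Q = 330.799.
dQ/dY = 5.77/(2√Y) = 0.0305552 at this income.
η = (dQ/dY)·(Y/Q) = 0.0305552 × (8915/330.799) = 0.823.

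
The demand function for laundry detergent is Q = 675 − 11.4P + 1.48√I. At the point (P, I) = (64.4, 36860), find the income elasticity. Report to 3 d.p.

0.631

At P = 64.4, I = 36860: Q = 224.985.
Holding P constant, ∂Q/∂I = 1.48/(2√I) = 0.00385438.
η_I = (∂Q/∂I)·(I/Q) = 0.00385438 × (36860/224.985) = 0.631.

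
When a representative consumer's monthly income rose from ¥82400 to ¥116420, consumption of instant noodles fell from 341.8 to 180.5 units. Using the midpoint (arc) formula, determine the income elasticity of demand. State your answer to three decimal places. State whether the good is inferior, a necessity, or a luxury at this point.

ΔQ = 180.5 − 341.8 = -161.3; midpoint Q̄ = (341.8 + 180.5)/2 = 261.15.
ΔI = 116420 − 82400 = 34020; midpoint Ī = (82400 + 116420)/2 = 99410.
η = (ΔQ/Q̄) ÷ (ΔI/Ī) = (-161.3/261.15) ÷ (34020/99410) = -1.805.
η < 0 ⇒ inferior good.

-1.805 (inferior good)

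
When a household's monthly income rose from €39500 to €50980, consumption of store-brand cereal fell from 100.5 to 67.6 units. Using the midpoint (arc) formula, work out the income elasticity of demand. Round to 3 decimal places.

-1.543

ΔQ = 67.6 − 100.5 = -32.9; midpoint Q̄ = (100.5 + 67.6)/2 = 84.05.
ΔI = 50980 − 39500 = 11480; midpoint Ī = (39500 + 50980)/2 = 45240.
η = (ΔQ/Q̄) ÷ (ΔI/Ī) = (-32.9/84.05) ÷ (11480/45240) = -1.543.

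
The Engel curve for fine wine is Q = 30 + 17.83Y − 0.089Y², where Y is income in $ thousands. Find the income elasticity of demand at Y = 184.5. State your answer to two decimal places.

-9.55

At Y = 184.5: Q = 290.0527.
dQ/dY = 17.83 − 0.178Y = -15.01100.
η = (dQ/dY)·(Y/Q) = -15.01100 × (184.5/290.0527) = -9.55.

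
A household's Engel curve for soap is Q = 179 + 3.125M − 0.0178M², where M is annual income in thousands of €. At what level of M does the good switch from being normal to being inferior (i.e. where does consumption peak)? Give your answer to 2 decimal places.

87.78

dQ/dM = 3.125 − 0.0356M.
The good is inferior where dQ/dM < 0. Setting dQ/dM = 0 gives M = 3.125 / 0.0356 = 87.78.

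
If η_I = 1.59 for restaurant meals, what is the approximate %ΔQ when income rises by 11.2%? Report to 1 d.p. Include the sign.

17.8%

%ΔQ ≈ η × %ΔI = 1.59 × 11.2% = 17.8%.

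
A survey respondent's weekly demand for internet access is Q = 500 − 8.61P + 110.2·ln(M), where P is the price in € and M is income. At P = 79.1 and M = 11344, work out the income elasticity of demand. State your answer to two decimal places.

0.13

At P = 79.1, M = 11344: Q = 847.825.
Holding P constant, ∂Q/∂M = 110.2/M = 0.00971439.
η_M = (∂Q/∂M)·(M/Q) = 0.00971439 × (11344/847.825) = 0.13.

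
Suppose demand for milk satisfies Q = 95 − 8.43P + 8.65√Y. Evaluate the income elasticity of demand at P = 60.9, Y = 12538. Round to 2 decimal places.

0.88

At P = 60.9, Y = 12538: Q = 550.181.
Holding P constant, ∂Q/∂Y = 8.65/(2√Y) = 0.0386253.
η_Y = (∂Q/∂Y)·(Y/Q) = 0.0386253 × (12538/550.181) = 0.88.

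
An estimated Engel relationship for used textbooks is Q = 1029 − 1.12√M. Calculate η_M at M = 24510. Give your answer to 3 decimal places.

-0.103

At M = 24510: Q = 853.656.
dQ/dM = -1.12/(2√M) = -0.00357698 at this income.
η = (dQ/dM)·(M/Q) = -0.00357698 × (24510/853.656) = -0.103.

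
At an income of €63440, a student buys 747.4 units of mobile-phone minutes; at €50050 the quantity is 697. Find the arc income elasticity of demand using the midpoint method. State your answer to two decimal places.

ΔQ = 697 − 747.4 = -50.4; midpoint Q̄ = (747.4 + 697)/2 = 722.2.
ΔI = 50050 − 63440 = -13390; midpoint Ī = (63440 + 50050)/2 = 56745.
η = (ΔQ/Q̄) ÷ (ΔI/Ī) = (-50.4/722.2) ÷ (-13390/56745) = 0.30.

0.30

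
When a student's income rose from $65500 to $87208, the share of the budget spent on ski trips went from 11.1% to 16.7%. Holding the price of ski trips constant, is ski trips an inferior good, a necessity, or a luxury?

luxury

The budget share rises as income rises, so η > 1.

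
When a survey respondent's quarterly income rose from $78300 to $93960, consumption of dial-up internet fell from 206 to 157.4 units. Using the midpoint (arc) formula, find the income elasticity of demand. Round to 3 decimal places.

-1.471

ΔQ = 157.4 − 206 = -48.6; midpoint Q̄ = (206 + 157.4)/2 = 181.7.
ΔI = 93960 − 78300 = 15660; midpoint Ī = (78300 + 93960)/2 = 86130.
η = (ΔQ/Q̄) ÷ (ΔI/Ī) = (-48.6/181.7) ÷ (15660/86130) = -1.471.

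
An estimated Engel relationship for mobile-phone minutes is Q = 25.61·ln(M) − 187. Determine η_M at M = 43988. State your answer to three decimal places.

At M = 43988: Q = 86.814.
dQ/dM = 25.61/M = 0.000582204 at this income.
η = (dQ/dM)·(M/Q) = 0.000582204 × (43988/86.814) = 0.295.

0.295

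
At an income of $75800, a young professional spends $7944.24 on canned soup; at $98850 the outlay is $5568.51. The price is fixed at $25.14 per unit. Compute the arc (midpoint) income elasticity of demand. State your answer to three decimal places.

-1.332

With a constant price, Q₁ = 7944.24/25.14 = 316.000 and Q₂ = 5568.51/25.14 = 221.500 (equivalently, work directly with expenditure since P cancels).
Midpoint %ΔQ = (5568.51 − 7944.24)/6756.38 = -0.35163; midpoint %ΔI = (98850 − 75800)/87325 = 0.26396.
η = -0.35163 / 0.26396 = -1.332.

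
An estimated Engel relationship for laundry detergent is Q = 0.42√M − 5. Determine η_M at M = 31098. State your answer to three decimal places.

At M = 31098: Q = 69.065.
dQ/dM = 0.42/(2√M) = 0.00119084 at this income.
η = (dQ/dM)·(M/Q) = 0.00119084 × (31098/69.065) = 0.536.

0.536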